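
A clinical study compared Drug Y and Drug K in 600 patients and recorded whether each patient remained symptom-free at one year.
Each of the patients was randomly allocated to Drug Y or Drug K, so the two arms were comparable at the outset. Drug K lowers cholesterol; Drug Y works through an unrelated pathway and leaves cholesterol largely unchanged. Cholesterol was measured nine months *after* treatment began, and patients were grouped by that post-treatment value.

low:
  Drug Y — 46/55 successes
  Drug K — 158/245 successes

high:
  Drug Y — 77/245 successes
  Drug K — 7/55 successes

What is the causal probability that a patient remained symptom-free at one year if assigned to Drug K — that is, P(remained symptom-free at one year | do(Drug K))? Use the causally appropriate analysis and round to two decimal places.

0.55

Drug Y is higher inside every cholesterol stratum but Drug K is higher in aggregate. Whether to stratify depends on how cholesterol relates to the drug.
Because the drug influences cholesterol, cholesterol is a post-treatment mediator, not a confounder. Stratifying on it would bias the estimate; the causal effect is the crude pooled difference.
So P(outcome | do(Drug K)) is just the pooled rate for Drug K: 165/300 = 0.550.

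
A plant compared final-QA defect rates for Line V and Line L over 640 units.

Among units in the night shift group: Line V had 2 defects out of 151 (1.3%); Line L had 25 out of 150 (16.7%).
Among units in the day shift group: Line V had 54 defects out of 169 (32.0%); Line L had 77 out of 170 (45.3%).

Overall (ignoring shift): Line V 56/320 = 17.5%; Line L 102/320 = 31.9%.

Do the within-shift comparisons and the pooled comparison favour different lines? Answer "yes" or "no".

Within each shift level (night shift 1.3% vs 16.7%; day shift 32.0% vs 45.3%), Line V has the lower rate every time. Pooled: 17.5% vs 31.9% — Line V has the lower rate overall. They agree.

no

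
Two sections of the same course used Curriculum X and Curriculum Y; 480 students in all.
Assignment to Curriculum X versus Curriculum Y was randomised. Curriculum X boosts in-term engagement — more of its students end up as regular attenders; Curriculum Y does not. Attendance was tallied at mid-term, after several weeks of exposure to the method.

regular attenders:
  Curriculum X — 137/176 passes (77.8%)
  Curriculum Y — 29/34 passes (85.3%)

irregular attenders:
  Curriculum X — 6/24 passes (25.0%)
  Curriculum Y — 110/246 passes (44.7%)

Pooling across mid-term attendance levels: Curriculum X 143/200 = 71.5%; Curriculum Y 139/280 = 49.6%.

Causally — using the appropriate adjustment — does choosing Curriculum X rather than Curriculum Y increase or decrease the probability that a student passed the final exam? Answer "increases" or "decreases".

increases

The stratified and pooled comparisons disagree (Curriculum Y wins within each mid-term attendance; Curriculum X wins overall), so the answer turns on the causal role of mid-term attendance.
Mid-term attendance is downstream of the teaching method. One should not condition on a consequence of treatment, so the overall rates are the right comparison.
Pooled: Curriculum X 71.5% vs Curriculum Y 49.6%; Curriculum X is higher overall.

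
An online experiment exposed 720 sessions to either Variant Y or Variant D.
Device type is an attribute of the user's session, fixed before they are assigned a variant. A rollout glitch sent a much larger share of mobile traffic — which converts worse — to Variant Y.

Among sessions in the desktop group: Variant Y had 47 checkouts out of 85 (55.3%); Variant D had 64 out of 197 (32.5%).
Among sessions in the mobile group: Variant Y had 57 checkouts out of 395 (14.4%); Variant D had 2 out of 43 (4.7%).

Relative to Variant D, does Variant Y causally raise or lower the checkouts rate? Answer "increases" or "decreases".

increases

The device type-specific comparison favours Variant Y throughout, but the pooled figures favour Variant D. The question is whether to condition on device type.
Device type satisfies the back-door criterion: it is not a descendant of the variant, and it blocks the spurious path from variant to outcome. Adjusting for it (i.e., using the within-device type rates) gives the causal effect.
Within each level — desktop: 55.3% vs 32.5%; mobile: 14.4% vs 4.7% — Variant Y is higher every time.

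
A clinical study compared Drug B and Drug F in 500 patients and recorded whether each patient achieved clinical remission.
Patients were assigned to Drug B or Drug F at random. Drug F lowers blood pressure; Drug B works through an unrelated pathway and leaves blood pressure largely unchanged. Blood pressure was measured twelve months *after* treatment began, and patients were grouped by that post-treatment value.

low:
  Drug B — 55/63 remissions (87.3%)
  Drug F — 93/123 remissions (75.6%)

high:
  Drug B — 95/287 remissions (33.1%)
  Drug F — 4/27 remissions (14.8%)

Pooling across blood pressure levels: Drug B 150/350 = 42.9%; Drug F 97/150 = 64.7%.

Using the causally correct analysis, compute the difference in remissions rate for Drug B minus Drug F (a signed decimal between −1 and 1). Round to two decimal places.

-0.22

The stratified and pooled comparisons disagree (Drug B wins within each blood pressure; Drug F wins overall), so the answer turns on the causal role of blood pressure.
Blood pressure here is a post-treatment variable shaped by the drug; conditioning on it would introduce bias rather than remove it. The overall comparison is the causal one.
The causal difference is the pooled difference: 0.429 − 0.647 = -0.218.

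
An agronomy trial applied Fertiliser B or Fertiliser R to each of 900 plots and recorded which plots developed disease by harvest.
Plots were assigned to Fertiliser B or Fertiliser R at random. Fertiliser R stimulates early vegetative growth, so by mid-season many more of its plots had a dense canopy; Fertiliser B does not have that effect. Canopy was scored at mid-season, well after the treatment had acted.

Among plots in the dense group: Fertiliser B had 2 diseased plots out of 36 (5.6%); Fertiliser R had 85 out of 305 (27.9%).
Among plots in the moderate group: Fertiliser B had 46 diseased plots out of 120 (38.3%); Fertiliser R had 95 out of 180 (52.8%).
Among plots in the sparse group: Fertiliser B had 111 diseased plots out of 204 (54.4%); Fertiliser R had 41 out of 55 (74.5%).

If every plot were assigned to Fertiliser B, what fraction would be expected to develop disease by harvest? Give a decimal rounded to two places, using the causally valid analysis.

0.44

The stratified and pooled comparisons disagree (Fertiliser B wins within each mid-season canopy; Fertiliser R wins overall), so the answer turns on the causal role of mid-season canopy.
Mid-season canopy is downstream of the fertiliser. One should not condition on a consequence of treatment, so the overall rates are the right comparison.
So P(outcome | do(Fertiliser B)) is just the pooled rate for Fertiliser B: 159/360 = 0.442.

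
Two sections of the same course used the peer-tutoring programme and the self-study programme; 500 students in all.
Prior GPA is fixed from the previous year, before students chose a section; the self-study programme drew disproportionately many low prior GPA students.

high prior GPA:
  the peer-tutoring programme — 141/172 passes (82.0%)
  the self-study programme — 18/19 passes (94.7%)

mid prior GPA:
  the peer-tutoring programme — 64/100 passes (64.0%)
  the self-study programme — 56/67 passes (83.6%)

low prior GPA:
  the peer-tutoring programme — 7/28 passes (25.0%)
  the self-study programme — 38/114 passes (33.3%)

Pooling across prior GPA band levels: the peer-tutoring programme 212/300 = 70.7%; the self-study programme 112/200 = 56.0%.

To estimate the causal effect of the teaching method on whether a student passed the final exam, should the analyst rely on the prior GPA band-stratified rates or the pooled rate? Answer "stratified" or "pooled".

stratified

Since prior GPA band is a pre-existing factor (not a product of the teaching method) and it affects the outcome on its own, it is a confounder. The stratified rates, not the pooled rate, identify the causal effect.
Within each level — high prior GPA: 82.0% vs 94.7%; mid prior GPA: 64.0% vs 83.6%; low prior GPA: 25.0% vs 33.3% — the self-study programme is higher every time.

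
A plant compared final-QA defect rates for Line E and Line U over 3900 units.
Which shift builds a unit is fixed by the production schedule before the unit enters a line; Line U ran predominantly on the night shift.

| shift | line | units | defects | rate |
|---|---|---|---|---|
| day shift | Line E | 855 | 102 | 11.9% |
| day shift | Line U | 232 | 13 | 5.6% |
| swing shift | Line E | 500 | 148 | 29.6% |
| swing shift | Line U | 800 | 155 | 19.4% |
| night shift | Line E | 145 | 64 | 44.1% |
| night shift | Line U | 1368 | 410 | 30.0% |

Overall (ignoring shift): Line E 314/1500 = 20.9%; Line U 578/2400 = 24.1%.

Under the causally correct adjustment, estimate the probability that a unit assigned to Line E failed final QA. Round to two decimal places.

Shift is set before the line has any effect — it is not caused by the line — and it independently drives the outcome. That makes it a confounder, so the causal comparison is within shift levels.
Standardising Line E to the population shift mix: 0.279·102/855 + 0.333·148/500 + 0.388·64/145 = 0.303.

0.30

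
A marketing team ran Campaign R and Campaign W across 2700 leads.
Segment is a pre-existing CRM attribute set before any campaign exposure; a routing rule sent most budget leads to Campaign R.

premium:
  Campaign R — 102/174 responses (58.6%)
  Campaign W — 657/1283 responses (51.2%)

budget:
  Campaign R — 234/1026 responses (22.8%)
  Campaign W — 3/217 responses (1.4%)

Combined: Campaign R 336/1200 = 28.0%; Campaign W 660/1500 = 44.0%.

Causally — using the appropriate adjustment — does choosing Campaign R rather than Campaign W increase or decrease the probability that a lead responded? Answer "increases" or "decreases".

increases

The stratified and pooled comparisons disagree (Campaign R wins within each customer segment; Campaign W wins overall), so the answer turns on the causal role of customer segment.
Customer segment differs across campaigns for reasons unrelated to any effect of the campaign itself, and it separately predicts the outcome — a classic confounder. We must compare within customer segment levels.
Within each level — premium: 58.6% vs 51.2%; budget: 22.8% vs 1.4% — Campaign R is higher every time.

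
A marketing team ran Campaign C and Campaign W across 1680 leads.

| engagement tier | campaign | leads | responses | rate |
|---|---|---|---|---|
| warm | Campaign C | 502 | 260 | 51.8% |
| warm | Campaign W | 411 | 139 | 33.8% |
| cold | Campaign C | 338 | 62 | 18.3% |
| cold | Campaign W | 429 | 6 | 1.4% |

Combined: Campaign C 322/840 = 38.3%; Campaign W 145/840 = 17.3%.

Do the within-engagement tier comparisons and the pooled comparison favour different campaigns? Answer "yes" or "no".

Within each engagement tier level (warm 51.8% vs 33.8%; cold 18.3% vs 1.4%), Campaign C has the higher rate every time. Pooled: 38.3% vs 17.3% — Campaign C has the higher rate overall. They agree.

no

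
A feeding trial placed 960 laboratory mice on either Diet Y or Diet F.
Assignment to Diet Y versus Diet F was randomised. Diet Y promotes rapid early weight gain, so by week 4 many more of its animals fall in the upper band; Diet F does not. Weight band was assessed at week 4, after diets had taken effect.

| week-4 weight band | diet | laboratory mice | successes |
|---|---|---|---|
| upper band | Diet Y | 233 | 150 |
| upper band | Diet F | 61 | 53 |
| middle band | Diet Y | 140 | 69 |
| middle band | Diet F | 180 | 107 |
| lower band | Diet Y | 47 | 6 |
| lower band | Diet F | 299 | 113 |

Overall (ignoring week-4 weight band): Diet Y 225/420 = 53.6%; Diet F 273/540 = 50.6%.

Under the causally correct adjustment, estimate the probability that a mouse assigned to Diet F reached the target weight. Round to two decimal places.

0.51

Week-4 weight band is recorded after the diet and is itself shifted by it — it sits on the causal path from diet to outcome. Conditioning on a mediator would strip out part of the effect we want; the pooled comparison gives the total causal effect.
So P(outcome | do(Diet F)) is just the pooled rate for Diet F: 273/540 = 0.506.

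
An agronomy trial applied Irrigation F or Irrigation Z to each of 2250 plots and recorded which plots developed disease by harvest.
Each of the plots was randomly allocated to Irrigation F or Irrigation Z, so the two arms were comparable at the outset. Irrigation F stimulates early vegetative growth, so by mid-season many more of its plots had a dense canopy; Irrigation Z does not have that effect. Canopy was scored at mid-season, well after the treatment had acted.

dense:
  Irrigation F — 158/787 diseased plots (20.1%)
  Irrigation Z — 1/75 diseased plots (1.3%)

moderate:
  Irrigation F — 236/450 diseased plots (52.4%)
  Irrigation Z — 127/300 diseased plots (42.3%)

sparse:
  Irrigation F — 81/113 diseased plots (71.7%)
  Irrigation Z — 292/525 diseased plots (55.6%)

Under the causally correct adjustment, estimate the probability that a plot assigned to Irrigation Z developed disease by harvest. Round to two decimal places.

0.47

Because the irrigation influences mid-season canopy, mid-season canopy is a post-treatment mediator, not a confounder. Stratifying on it would bias the estimate; the causal effect is the crude pooled difference.
So P(outcome | do(Irrigation Z)) is just the pooled rate for Irrigation Z: 420/900 = 0.467.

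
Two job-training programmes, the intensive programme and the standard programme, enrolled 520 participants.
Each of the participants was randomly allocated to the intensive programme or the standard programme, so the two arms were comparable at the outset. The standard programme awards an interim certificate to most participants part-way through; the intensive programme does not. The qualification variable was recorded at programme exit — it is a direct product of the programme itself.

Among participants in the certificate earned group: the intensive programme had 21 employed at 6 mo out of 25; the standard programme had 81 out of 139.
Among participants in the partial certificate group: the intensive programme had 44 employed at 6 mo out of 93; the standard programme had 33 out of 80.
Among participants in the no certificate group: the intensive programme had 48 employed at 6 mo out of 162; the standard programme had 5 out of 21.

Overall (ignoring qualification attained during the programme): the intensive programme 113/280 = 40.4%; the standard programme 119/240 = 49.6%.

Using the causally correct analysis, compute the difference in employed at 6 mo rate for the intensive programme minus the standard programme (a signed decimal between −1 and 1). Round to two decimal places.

-0.09

Qualification attained during the programme is downstream of the programme. One should not condition on a consequence of treatment, so the overall rates are the right comparison.
The causal difference is the pooled difference: 0.404 − 0.496 = -0.092.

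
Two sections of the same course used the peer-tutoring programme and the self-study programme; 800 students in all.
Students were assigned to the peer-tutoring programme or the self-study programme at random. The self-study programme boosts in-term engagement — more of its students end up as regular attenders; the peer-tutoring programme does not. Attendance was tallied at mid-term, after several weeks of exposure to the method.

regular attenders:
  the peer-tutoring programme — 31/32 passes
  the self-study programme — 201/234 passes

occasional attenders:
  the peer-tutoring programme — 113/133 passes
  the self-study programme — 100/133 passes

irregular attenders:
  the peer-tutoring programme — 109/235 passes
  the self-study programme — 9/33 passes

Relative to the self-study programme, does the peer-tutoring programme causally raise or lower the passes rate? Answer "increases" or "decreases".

The mid-term attendance-specific comparison favours the peer-tutoring programme throughout, but the pooled figures favour the self-study programme. The question is whether to condition on mid-term attendance.
Because the teaching method influences mid-term attendance, mid-term attendance is a post-treatment mediator, not a confounder. Stratifying on it would bias the estimate; the causal effect is the crude pooled difference.
Pooled: the peer-tutoring programme 63.2% vs the self-study programme 77.5%; the self-study programme is higher overall.

decreases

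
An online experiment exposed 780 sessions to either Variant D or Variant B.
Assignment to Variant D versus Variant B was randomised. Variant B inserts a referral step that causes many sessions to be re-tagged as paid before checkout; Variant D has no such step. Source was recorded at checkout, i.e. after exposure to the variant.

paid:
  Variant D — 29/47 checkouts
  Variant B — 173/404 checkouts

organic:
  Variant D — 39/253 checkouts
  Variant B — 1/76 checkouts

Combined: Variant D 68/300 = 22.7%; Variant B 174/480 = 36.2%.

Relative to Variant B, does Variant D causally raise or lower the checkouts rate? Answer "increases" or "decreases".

decreases

Traffic source is downstream of the variant. One should not condition on a consequence of treatment, so the overall rates are the right comparison.
Pooled: Variant D 22.7% vs Variant B 36.2%; Variant B is higher overall.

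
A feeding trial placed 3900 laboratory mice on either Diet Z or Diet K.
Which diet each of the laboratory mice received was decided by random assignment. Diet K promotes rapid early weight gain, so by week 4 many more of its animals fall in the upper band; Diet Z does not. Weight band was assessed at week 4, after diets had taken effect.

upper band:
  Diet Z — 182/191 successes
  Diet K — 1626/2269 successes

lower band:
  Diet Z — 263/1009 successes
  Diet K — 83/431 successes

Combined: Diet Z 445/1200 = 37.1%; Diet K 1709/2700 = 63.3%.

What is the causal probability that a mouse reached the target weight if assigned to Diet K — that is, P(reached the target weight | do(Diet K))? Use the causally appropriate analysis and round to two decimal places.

The distribution of week-4 weight band is itself part of what the diet does — it is an intermediate outcome. Holding it fixed would remove that part of the effect; the total effect is the pooled difference.
So P(outcome | do(Diet K)) is just the pooled rate for Diet K: 1709/2700 = 0.633.

0.63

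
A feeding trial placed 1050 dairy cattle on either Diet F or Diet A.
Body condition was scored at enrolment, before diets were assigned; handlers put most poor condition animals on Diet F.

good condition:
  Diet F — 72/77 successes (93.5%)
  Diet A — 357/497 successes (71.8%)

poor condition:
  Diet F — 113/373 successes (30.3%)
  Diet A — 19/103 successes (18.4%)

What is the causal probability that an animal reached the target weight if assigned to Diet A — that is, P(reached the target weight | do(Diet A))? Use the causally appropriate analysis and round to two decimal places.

0.48

Here starting body condition is a common cause — it drives both which diet a case falls under and the outcome. The crude comparison mixes populations; the stratum-specific rates are the causally relevant ones.
Standardising Diet A to the population starting body condition mix: 0.547·357/497 + 0.453·19/103 = 0.476.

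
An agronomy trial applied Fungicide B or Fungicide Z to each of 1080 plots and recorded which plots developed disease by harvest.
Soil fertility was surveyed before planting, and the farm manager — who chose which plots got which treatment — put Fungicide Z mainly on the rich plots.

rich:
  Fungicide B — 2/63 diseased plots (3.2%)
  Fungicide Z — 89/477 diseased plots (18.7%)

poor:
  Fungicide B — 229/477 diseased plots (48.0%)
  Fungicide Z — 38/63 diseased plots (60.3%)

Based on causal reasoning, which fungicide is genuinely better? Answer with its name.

Within every soil fertility level Fungicide B has the lower rate, yet pooled Fungicide Z does — Simpson's reversal.
The imbalance in soil fertility arose from how plots were allocated, not from anything the fungicide did; and soil fertility independently affects the outcome. The pooled gap is confounded — condition on soil fertility.
Within each level — rich: 3.2% vs 18.7%; poor: 48.0% vs 60.3% — Fungicide B is lower every time.

Fungicide B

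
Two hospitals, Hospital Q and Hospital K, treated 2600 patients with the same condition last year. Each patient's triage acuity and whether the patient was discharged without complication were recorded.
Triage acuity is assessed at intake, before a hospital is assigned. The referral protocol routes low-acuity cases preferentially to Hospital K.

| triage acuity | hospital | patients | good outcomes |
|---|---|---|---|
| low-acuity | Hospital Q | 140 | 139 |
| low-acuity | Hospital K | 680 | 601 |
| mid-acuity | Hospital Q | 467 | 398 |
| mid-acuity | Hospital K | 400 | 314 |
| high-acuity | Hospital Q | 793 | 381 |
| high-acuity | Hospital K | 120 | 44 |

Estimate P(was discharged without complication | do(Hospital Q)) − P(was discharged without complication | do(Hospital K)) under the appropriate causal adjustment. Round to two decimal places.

+0.10

Within every triage acuity level Hospital Q has the higher rate, yet pooled Hospital K does — Simpson's reversal.
Triage acuity is set before the hospital has any effect — it is not caused by the hospital — and it independently drives the outcome. That makes it a confounder, so the causal comparison is within triage acuity levels.
Adjusting over the population distribution of triage acuity: 0.315·(0.993−0.884) + 0.333·(0.852−0.785) + 0.351·(0.480−0.367) = +0.097.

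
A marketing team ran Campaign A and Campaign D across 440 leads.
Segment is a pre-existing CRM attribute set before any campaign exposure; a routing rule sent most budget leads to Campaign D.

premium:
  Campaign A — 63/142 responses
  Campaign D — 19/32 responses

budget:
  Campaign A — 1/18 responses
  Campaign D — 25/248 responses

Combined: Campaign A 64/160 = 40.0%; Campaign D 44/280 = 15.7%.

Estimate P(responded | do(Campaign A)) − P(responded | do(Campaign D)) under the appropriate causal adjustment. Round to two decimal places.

Here customer segment is a common cause — it drives both which campaign a case falls under and the outcome. The crude comparison mixes populations; the stratum-specific rates are the causally relevant ones.
Adjusting over the population distribution of customer segment: 0.395·(0.444−0.594) + 0.605·(0.056−0.101) = -0.087.

-0.09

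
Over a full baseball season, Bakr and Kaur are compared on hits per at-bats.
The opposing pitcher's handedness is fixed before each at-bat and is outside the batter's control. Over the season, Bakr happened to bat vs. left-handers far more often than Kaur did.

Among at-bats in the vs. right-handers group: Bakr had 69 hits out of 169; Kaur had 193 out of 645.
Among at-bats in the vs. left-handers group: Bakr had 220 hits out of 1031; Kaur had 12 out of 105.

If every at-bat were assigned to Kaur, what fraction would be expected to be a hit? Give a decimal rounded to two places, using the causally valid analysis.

Within every pitcher handedness level Bakr has the higher rate, yet pooled Kaur does — Simpson's reversal.
Here pitcher handedness is a common cause — it drives both which player a case falls under and the outcome. The crude comparison mixes populations; the stratum-specific rates are the causally relevant ones.
Standardising Kaur to the population pitcher handedness mix: 0.417·193/645 + 0.583·12/105 = 0.191.

0.19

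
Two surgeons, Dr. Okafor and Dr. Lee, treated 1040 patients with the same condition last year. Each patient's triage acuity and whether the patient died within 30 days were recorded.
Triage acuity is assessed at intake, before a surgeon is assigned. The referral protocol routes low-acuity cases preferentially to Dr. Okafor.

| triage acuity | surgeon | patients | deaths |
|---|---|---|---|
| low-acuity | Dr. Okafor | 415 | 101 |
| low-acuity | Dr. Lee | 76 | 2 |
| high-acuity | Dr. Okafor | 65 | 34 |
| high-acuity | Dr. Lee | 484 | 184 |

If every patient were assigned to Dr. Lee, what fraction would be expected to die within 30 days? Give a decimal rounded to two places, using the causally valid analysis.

The triage acuity-specific comparison favours Dr. Lee throughout, but the pooled figures favour Dr. Okafor. The question is whether to condition on triage acuity.
Since triage acuity is a pre-existing factor (not a product of the surgeon) and it affects the outcome on its own, it is a confounder. The stratified rates, not the pooled rate, identify the causal effect.
Standardising Dr. Lee to the population triage acuity mix: 0.472·2/76 + 0.528·184/484 = 0.213.

0.21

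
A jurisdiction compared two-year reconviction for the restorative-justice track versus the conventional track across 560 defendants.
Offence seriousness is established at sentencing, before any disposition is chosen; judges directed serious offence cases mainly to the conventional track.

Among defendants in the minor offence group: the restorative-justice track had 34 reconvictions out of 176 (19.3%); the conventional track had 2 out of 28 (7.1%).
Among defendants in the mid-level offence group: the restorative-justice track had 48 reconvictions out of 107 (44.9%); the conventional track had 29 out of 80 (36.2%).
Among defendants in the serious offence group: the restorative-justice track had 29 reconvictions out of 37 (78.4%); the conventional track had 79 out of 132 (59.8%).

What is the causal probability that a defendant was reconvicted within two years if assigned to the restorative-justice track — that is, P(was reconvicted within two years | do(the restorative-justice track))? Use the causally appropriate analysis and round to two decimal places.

The offence seriousness-specific comparison favours the conventional track throughout, but the pooled figures favour the restorative-justice track. The question is whether to condition on offence seriousness.
Nothing the disposition does changes offence seriousness; the imbalance is an allocation artefact. With offence seriousness also predicting the outcome, the pooled figure is confounded, and the within-stratum comparison is the causal one.
Standardising the restorative-justice track to the population offence seriousness mix: 0.364·34/176 + 0.334·48/107 + 0.302·29/37 = 0.457.

0.46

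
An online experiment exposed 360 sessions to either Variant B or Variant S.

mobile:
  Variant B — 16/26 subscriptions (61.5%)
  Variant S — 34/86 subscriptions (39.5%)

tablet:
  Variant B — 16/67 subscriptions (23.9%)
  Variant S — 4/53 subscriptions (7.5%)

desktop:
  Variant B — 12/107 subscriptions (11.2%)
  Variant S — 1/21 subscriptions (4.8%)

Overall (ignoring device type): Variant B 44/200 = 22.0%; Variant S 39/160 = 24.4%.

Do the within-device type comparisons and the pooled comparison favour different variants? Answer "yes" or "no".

Within each device type level (mobile 61.5% vs 39.5%; tablet 23.9% vs 7.5%; desktop 11.2% vs 4.8%), Variant B has the higher rate every time. Pooled: 22.0% vs 24.4% — Variant S has the higher rate overall. The two comparisons disagree.

yes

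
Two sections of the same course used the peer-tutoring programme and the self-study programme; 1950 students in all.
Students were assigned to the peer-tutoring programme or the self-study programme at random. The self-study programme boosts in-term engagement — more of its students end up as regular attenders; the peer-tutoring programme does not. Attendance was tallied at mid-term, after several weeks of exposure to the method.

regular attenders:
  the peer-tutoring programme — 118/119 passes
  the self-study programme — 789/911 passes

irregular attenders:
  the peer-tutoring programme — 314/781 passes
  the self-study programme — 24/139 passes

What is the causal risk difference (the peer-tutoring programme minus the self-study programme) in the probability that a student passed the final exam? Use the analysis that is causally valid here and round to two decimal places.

-0.29

The stratified and pooled comparisons disagree (the peer-tutoring programme wins within each mid-term attendance; the self-study programme wins overall), so the answer turns on the causal role of mid-term attendance.
Because the teaching method influences mid-term attendance, mid-term attendance is a post-treatment mediator, not a confounder. Stratifying on it would bias the estimate; the causal effect is the crude pooled difference.
The causal difference is the pooled difference: 0.480 − 0.774 = -0.294.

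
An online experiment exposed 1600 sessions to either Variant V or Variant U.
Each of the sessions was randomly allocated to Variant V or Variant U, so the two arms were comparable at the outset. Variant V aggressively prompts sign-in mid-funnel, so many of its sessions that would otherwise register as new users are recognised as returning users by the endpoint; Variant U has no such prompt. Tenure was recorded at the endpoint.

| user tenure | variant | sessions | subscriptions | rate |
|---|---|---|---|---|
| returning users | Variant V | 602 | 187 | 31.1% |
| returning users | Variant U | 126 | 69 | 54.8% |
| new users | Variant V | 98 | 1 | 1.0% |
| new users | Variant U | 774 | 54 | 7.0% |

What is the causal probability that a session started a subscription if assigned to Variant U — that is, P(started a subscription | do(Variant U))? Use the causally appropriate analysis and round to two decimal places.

User tenure here is a post-treatment variable shaped by the variant; conditioning on it would introduce bias rather than remove it. The overall comparison is the causal one.
So P(outcome | do(Variant U)) is just the pooled rate for Variant U: 123/900 = 0.137.

0.14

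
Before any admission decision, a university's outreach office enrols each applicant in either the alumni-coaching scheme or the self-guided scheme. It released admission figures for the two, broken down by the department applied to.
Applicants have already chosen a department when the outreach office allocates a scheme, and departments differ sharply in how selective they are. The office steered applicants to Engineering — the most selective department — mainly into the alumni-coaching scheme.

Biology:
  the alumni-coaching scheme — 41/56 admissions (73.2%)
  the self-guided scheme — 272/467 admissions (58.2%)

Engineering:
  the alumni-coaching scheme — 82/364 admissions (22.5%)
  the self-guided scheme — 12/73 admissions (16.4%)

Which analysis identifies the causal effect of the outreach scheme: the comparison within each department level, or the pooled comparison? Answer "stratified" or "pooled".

stratified

The stratified and pooled comparisons disagree (the alumni-coaching scheme wins within each department; the self-guided scheme wins overall), so the answer turns on the causal role of department.
Department differs across outreach schemes for reasons unrelated to any effect of the outreach scheme itself, and it separately predicts the outcome — a classic confounder. We must compare within department levels.
Within each level — Biology: 73.2% vs 58.2%; Engineering: 22.5% vs 16.4% — the alumni-coaching scheme is higher every time.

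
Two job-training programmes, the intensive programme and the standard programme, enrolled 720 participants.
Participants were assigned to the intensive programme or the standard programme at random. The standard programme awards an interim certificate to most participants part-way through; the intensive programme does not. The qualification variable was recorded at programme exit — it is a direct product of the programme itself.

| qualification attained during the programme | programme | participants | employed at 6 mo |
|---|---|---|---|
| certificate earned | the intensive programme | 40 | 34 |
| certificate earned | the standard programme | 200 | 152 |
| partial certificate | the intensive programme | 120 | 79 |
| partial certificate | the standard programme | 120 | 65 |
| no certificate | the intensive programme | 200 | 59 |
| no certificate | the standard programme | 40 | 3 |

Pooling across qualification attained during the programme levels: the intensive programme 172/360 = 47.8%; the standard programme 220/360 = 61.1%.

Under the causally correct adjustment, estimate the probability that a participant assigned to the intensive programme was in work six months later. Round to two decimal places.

0.48

Qualification attained during the programme is downstream of the programme. One should not condition on a consequence of treatment, so the overall rates are the right comparison.
So P(outcome | do(the intensive programme)) is just the pooled rate for the intensive programme: 172/360 = 0.478.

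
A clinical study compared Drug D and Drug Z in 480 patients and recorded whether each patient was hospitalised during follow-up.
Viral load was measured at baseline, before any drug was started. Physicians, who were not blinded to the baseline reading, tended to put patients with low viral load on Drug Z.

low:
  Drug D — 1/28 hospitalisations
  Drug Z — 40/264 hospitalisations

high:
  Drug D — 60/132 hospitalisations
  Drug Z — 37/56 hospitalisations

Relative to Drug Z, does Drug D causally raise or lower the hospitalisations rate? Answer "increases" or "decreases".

decreases

The viral load-specific comparison favours Drug D throughout, but the pooled figures favour Drug Z. The question is whether to condition on viral load.
Nothing the drug does changes viral load; the imbalance is an allocation artefact. With viral load also predicting the outcome, the pooled figure is confounded, and the within-stratum comparison is the causal one.
Within each level — low: 3.6% vs 15.2%; high: 45.5% vs 66.1% — Drug D is lower every time.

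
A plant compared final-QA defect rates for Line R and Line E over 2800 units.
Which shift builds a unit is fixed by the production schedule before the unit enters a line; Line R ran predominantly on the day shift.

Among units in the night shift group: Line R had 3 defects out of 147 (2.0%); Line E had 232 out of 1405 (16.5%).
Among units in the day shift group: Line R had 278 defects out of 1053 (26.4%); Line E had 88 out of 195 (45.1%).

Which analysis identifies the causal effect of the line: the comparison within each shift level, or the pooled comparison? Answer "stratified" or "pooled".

stratified

Nothing the line does changes shift; the imbalance is an allocation artefact. With shift also predicting the outcome, the pooled figure is confounded, and the within-stratum comparison is the causal one.
Within each level — night shift: 2.0% vs 16.5%; day shift: 26.4% vs 45.1% — Line R is lower every time.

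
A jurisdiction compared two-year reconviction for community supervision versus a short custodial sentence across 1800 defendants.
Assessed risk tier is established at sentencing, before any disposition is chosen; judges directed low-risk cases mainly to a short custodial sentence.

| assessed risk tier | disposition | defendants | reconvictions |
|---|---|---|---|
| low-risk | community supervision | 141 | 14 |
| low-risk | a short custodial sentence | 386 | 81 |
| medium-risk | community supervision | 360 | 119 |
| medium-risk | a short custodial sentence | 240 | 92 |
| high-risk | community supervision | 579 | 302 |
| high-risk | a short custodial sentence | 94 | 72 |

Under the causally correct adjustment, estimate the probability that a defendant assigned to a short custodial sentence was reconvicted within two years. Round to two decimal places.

0.48

Assessed risk tier satisfies the back-door criterion: it is not a descendant of the disposition, and it blocks the spurious path from disposition to outcome. Adjusting for it (i.e., using the within-assessed risk tier rates) gives the causal effect.
Standardising a short custodial sentence to the population assessed risk tier mix: 0.293·81/386 + 0.333·92/240 + 0.374·72/94 = 0.476.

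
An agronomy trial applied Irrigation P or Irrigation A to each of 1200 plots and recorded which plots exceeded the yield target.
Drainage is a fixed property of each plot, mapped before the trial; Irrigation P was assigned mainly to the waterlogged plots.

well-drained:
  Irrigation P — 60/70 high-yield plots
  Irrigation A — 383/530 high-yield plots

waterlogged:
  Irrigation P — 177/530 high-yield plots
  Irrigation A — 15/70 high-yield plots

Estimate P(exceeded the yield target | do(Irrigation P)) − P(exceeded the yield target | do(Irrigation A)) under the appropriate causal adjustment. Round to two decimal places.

Field drainage is set before the irrigation has any effect — it is not caused by the irrigation — and it independently drives the outcome. That makes it a confounder, so the causal comparison is within field drainage levels.
Adjusting over the population distribution of field drainage: 0.500·(0.857−0.723) + 0.500·(0.334−0.214) = +0.127.

+0.13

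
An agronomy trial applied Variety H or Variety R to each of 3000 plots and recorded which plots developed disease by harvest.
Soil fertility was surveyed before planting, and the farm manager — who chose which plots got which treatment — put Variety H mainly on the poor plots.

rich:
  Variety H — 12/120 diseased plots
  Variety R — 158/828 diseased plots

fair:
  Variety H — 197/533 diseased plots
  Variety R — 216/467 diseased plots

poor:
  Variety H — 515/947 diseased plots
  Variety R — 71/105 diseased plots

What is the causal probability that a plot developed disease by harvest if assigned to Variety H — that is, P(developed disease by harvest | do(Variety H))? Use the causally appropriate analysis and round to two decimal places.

0.35

Soil fertility is set before the variety has any effect — it is not caused by the variety — and it independently drives the outcome. That makes it a confounder, so the causal comparison is within soil fertility levels.
Standardising Variety H to the population soil fertility mix: 0.316·12/120 + 0.333·197/533 + 0.351·515/947 = 0.346.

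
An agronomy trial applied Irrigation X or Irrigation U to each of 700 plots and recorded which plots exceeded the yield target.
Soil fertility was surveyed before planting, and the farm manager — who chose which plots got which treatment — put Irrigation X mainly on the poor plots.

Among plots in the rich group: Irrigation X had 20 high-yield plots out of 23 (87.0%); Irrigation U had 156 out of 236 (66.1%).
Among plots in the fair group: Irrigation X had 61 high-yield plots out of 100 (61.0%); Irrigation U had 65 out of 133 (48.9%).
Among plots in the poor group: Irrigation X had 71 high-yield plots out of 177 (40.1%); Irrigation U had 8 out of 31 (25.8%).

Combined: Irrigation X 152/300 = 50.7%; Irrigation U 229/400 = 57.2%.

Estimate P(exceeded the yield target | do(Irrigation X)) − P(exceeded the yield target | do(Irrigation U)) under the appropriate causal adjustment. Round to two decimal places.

The soil fertility-specific comparison favours Irrigation X throughout, but the pooled figures favour Irrigation U. The question is whether to condition on soil fertility.
Soil fertility satisfies the back-door criterion: it is not a descendant of the irrigation, and it blocks the spurious path from irrigation to outcome. Adjusting for it (i.e., using the within-soil fertility rates) gives the causal effect.
Adjusting over the population distribution of soil fertility: 0.370·(0.870−0.661) + 0.333·(0.610−0.489) + 0.297·(0.401−0.258) = +0.160.

+0.16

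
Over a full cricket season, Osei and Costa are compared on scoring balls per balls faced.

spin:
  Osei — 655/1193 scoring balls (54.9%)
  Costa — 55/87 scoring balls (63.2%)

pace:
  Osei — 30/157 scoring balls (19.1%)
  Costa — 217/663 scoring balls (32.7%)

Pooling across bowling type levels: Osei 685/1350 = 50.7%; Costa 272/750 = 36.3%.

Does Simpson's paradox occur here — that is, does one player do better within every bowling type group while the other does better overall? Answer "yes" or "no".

yes

Within each bowling type level (spin 54.9% vs 63.2%; pace 19.1% vs 32.7%), Costa has the higher rate every time. Pooled: 50.7% vs 36.3% — Osei has the higher rate overall. The two comparisons disagree.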